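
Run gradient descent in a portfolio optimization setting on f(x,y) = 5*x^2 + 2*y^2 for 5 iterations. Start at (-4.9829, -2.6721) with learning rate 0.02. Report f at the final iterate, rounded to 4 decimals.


Gradient descent on f(x,y) = 5*x^2 + 2*y^2.
Starting point: (-4.9829, -2.6721), alpha = 0.02
Step 1: grad_x = 2*5*-4.9829 = -49.829, grad_y = 2*2*-2.6721 = -10.6884
  x_1 = -4.9829 - 0.02*-49.829 = -3.9863
  y_1 = -2.6721 - 0.02*-10.6884 = -2.4583
Step 2: grad_x = 2*5*-3.9863 = -39.8632, grad_y = 2*2*-2.4583 = -9.8333
  x_2 = -3.9863 - 0.02*-39.8632 = -3.1891
  y_2 = -2.4583 - 0.02*-9.8333 = -2.2617
Step 3: grad_x = 2*5*-3.1891 = -31.8906, grad_y = 2*2*-2.2617 = -9.0467
  x_3 = -3.1891 - 0.02*-31.8906 = -2.5512
  y_3 = -2.2617 - 0.02*-9.0467 = -2.0807
Step 4: grad_x = 2*5*-2.5512 = -25.5124, grad_y = 2*2*-2.0807 = -8.3229
  x_4 = -2.5512 - 0.02*-25.5124 = -2.041
  y_4 = -2.0807 - 0.02*-8.3229 = -1.9143
Step 5: grad_x = 2*5*-2.041 = -20.41, grad_y = 2*2*-1.9143 = -7.6571
  x_5 = -2.041 - 0.02*-20.41 = -1.6328
  y_5 = -1.9143 - 0.02*-7.6571 = -1.7611
f(-1.6328, -1.7611) = 5*(-1.6328)^2 + 2*(-1.7611)^2 = 19.5333


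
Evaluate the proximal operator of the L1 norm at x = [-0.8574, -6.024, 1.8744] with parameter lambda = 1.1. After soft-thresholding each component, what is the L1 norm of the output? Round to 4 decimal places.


Soft-thresholding with lambda = 1.1:
prox(-0.8574) = sign(-0.8574)*max(|-0.8574| - 1.1, 0) = 0.0
prox(-6.024) = sign(-6.024)*max(|-6.024| - 1.1, 0) = -4.924
prox(1.8744) = sign(1.8744)*max(|1.8744| - 1.1, 0) = 0.7744
prox(x) = [0.0, -4.924, 0.7744]
||prox(x)||_1 = 0.0 + 4.924 + 0.7744 = 5.6984


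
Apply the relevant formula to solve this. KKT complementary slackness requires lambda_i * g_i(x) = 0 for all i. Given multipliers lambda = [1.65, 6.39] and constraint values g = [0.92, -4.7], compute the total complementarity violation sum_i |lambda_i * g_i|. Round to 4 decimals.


KKT complementary slackness check:
lambda_1 * g_1 = 1.65 * 0.92 = 1.518
lambda_2 * g_2 = 6.39 * -4.7 = -30.033
Total violation = 1.518 + 30.033 = 31.551


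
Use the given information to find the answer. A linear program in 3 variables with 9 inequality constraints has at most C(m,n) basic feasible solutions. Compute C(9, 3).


Each vertex corresponds to some choice of n active constraints out of m, so the number of vertices is at most C(m, n) = m! / (n!(m-n)!).
m = 9, n = 3
Numerator: 9 * 8 * 7
Denominator: 3! = 6
C(9, 3) = 84


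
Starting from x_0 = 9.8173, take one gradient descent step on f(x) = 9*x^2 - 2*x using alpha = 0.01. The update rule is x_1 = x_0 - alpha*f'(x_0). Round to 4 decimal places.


We compute the gradient at x_0 and apply the update.
f'(x) = 18*x - 2
f'(9.8173) = 18*9.8173 - 2 = 174.7114
x_1 = 9.8173 - 0.01*174.7114 = 8.0702


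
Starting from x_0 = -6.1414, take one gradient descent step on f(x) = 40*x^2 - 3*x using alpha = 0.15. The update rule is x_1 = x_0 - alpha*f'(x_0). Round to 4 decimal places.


We compute the gradient at x_0 and apply the update.
f'(x) = 80*x - 3
f'(-6.1414) = 80*-6.1414 - 3 = -494.312
x_1 = -6.1414 - 0.15*-494.312 = 68.0054


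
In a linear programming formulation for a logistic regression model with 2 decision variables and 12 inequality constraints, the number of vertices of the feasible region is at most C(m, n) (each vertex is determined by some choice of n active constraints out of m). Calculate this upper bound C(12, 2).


Each vertex corresponds to some choice of n active constraints out of m, so the number of vertices is at most C(m, n) = m! / (n!(m-n)!).
m = 12, n = 2
Numerator: 12 * 11
Denominator: 2! = 2
C(12, 2) = 66


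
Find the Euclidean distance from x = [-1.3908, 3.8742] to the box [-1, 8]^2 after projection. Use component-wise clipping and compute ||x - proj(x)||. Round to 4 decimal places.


Project each component onto [-1, 8].
clip(-1.3908) = -1.0, clip(3.8742) = 3.8742
Projection = [-1.0, 3.8742]
Squared diffs: [0.1527, 0.0]
Distance = sqrt(0.1527) = 0.3908


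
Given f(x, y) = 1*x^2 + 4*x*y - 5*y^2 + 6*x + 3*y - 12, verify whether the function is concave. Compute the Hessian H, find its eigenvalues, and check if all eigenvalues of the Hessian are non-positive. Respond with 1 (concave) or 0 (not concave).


The Hessian of f(x,y) = 1*x^2 + 4*x*y - 5*y^2 + 6*x + 3*y - 12 is:
H = [[2, 4], [4, -10]]
Trace = 2 - 10 = -8
Determinant = 2*-10 - (4)^2 = -36
Discriminant = (-8)^2 - 4*-36 = 208.0
Eigenvalues: lambda_1 = -11.2111, lambda_2 = 3.2111
The function is not concave.

0


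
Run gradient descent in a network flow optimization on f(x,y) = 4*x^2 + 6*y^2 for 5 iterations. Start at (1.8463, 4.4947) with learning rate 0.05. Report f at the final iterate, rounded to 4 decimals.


Gradient descent on f(x,y) = 4*x^2 + 6*y^2.
Starting point: (1.8463, 4.4947), alpha = 0.05
Step 1: grad_x = 2*4*1.8463 = 14.7704, grad_y = 2*6*4.4947 = 53.9364
  x_1 = 1.8463 - 0.05*14.7704 = 1.1078
  y_1 = 4.4947 - 0.05*53.9364 = 1.7979
Step 2: grad_x = 2*4*1.1078 = 8.8622, grad_y = 2*6*1.7979 = 21.5746
  x_2 = 1.1078 - 0.05*8.8622 = 0.6647
  y_2 = 1.7979 - 0.05*21.5746 = 0.7192
Step 3: grad_x = 2*4*0.6647 = 5.3173, grad_y = 2*6*0.7192 = 8.6298
  x_3 = 0.6647 - 0.05*5.3173 = 0.3988
  y_3 = 0.7192 - 0.05*8.6298 = 0.2877
Step 4: grad_x = 2*4*0.3988 = 3.1904, grad_y = 2*6*0.2877 = 3.4519
  x_4 = 0.3988 - 0.05*3.1904 = 0.2393
  y_4 = 0.2877 - 0.05*3.4519 = 0.1151
Step 5: grad_x = 2*4*0.2393 = 1.9142, grad_y = 2*6*0.1151 = 1.3808
  x_5 = 0.2393 - 0.05*1.9142 = 0.1436
  y_5 = 0.1151 - 0.05*1.3808 = 0.046
f(0.1436, 0.046) = 4*0.1436^2 + 6*0.046^2 = 0.0952


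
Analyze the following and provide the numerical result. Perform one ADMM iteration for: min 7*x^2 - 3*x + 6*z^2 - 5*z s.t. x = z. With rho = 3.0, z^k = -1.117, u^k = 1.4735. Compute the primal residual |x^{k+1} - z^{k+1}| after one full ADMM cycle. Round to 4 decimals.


ADMM iteration with rho = 3.0, z^k = -1.117, u^k = 1.4735
Step 1: x-update.
Minimize 7*x^2 - 3*x + (3.0/2)*(x + 1.117 + 1.4735)^2
FOC: (2*7 + 3.0)*x = 3 + 3.0*(-1.117 - 1.4735)
x^{k+1} = -0.2807
Step 2: z-update.
Minimize 6*z^2 - 5*z + (3.0/2)*(-0.2807 - z + 1.4735)^2
FOC: (2*6 + 3.0)*z = 5 + 3.0*(-0.2807 + 1.4735)
z^{k+1} = 0.5719
Step 3: u-update.
u^{k+1} = 1.4735 - 0.2807 - 0.5719 = 0.6209
Step 4: Primal residual = |-0.2807 - 0.5719| = 0.8526


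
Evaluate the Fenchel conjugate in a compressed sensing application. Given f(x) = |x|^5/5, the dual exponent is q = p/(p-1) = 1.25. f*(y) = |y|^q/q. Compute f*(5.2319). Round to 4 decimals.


The conjugate exponent q satisfies 1/p + 1/q = 1.
p = 5, so q = 5/(5 - 1) = 1.25
|y|^q = 5.2319^1.25 = 7.9127
f*(5.2319) = 7.9127 / 1.25 = 6.3302


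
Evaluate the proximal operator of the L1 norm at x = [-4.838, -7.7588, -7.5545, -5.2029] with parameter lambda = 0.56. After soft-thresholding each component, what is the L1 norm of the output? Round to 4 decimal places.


Soft-thresholding with lambda = 0.56:
prox(-4.838) = sign(-4.838)*max(|-4.838| - 0.56, 0) = -4.278
prox(-7.7588) = sign(-7.7588)*max(|-7.7588| - 0.56, 0) = -7.1988
prox(-7.5545) = sign(-7.5545)*max(|-7.5545| - 0.56, 0) = -6.9945
prox(-5.2029) = sign(-5.2029)*max(|-5.2029| - 0.56, 0) = -4.6429
prox(x) = [-4.278, -7.1988, -6.9945, -4.6429]
||prox(x)||_1 = 4.278 + 7.1988 + 6.9945 + 4.6429 = 23.1142


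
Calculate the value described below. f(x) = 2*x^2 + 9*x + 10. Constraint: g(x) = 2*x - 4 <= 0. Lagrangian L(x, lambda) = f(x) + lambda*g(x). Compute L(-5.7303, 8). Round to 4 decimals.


Step 1: Evaluate f(x).
f(-5.7303) = 2*(-5.7303)^2 + 9*(-5.7303) + 10 = 24.1
Step 2: Evaluate g(x).
g(-5.7303) = 2*-5.7303 - 4 = -15.4606
Step 3: Compute Lagrangian.
L = 24.1 + 8*-15.4606 = -99.5848


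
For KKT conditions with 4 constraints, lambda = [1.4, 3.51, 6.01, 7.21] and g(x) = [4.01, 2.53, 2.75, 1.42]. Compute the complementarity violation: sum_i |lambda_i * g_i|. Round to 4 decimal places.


KKT complementary slackness check:
lambda_1 * g_1 = 1.4 * 4.01 = 5.614
lambda_2 * g_2 = 3.51 * 2.53 = 8.8803
lambda_3 * g_3 = 6.01 * 2.75 = 16.5275
lambda_4 * g_4 = 7.21 * 1.42 = 10.2382
Total violation = 5.614 + 8.8803 + 16.5275 + 10.2382 = 41.26


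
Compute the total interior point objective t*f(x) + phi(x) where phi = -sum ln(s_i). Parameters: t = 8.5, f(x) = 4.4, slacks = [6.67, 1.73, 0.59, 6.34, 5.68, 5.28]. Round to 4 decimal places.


Step 1: Compute log-barrier.
ln values: [1.8976, 0.5481, -0.5276, 1.8469, 1.737, 1.6639]
phi = -(1.8976 + 0.5481 - 0.5276 + 1.8469 + 1.737 + 1.6639) = -7.1659
Step 2: Compute augmented objective.
t*f(x) = 8.5*4.4 = 37.4
Total = 37.4 - 7.1659 = 30.2341


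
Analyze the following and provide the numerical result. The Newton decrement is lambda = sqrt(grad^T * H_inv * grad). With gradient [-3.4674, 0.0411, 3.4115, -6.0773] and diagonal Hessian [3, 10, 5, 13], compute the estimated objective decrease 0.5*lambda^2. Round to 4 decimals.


Step 1: H is diagonal, so H^(-1) * g = [-1.1558, 0.0041, 0.6823, -0.4675].
Step 2: g^T H^(-1) g = sum_i g_i^2 / H_ii
  = (-3.4674)^2/3 + (0.0411)^2/10 + (3.4115)^2/5 + (-6.0773)^2/13
  = 4.0076 + 0.0002 + 2.3277 + 2.841 = 9.1765
Step 3: Objective decrease = 0.5 * g^T H^(-1) g = 4.5883


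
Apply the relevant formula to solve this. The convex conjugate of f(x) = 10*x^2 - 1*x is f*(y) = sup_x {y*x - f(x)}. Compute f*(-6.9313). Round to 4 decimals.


f*(y) = sup_x {y*x - a*x^2 - b*x} = sup_x {(y-b)*x - a*x^2}
FOC: (y - b) - 2a*x = 0 => x* = (y - b)/(2a)
x* = (-6.9313 + 1)/(2*10) = -0.2966
f*(-6.9313) = (y-b)^2/(4a) = (-6.9313 + 1)^2/(4*10)
= 35.1803/40 = 0.8795


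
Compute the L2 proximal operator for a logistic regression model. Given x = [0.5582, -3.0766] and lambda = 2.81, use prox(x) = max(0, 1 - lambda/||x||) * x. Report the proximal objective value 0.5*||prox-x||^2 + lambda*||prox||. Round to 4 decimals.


Step 1: Compute ||x||.
||x|| = 3.1268
Step 2: Compute scaling factor.
scale = max(0, 1 - 2.81/3.1268) = 0.1013
Step 3: prox(x) = [0.0566, -0.3117]
||prox(x)|| = 0.3168
Step 4: Proximal objective.
0.5*||prox-x||^2 = 3.9481
lambda*||prox|| = 0.8902
Total = 4.8383


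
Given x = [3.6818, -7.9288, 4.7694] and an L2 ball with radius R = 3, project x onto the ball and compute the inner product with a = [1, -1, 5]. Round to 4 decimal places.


Step 1: Compute ||x|| (intermediates to 6 decimals).
||x|| = sqrt(3.6818^2 + (-7.9288)^2 + 4.7694^2) = 9.958348
Step 2: Project.
Since ||x|| > R, scale = R/||x|| = 3/9.958348 = 0.301255, proj(x) = scale * x
proj(x) = [1.109161, -2.388591, 1.436806]
Step 3: Dot product.
a^T * proj(x) = 1*1.109161 - 1*(-2.388591) + 5*1.436806 = 10.6818


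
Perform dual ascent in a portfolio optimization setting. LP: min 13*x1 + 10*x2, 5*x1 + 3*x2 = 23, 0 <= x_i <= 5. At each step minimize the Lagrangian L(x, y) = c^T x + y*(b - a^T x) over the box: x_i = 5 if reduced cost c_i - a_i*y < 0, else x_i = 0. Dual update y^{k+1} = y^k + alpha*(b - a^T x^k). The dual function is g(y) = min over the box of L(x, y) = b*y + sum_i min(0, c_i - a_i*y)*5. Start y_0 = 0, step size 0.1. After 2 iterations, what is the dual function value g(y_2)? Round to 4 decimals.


Dual ascent for LP: min 13*x1 + 10*x2, 5*x1 + 3*x2 = 23, 0 <= x_i <= 5
Step 1: y^k = 0.0, reduced costs: (13.0, 10.0)
  x^k = (0.0, 0.0), subgradient = b - a^T x = 23.0
  y^{k+1} = 0.0 + 0.1*23.0 = 2.3
Step 2: y^k = 2.3, reduced costs: (1.5, 3.1)
  x^k = (0.0, 0.0), subgradient = b - a^T x = 23.0
  y^{k+1} = 2.3 + 0.1*23.0 = 4.6
Dual objective at y_2 = 4.6: reduced costs (-10.0, -3.8), box minimizer x = (5.0, 5.0)
g(y_2) = b*y + (c1 - a1*y)*x1 + (c2 - a2*y)*x2 = 23*4.6 + (-10.0)*5.0 + (-3.8)*5.0 = 105.8 - 50.0 - 19.0 = 36.8


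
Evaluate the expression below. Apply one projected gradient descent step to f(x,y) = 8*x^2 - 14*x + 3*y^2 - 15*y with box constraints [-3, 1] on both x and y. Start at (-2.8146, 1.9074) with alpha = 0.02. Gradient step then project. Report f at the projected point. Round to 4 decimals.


Step 1: Compute gradient at (-2.8146, 1.9074).
grad_x = 2*8*-2.8146 - 14 = -59.0336
grad_y = 2*3*1.9074 - 15 = -3.5556
Step 2: Gradient step.
x_raw = -2.8146 - 0.02*-59.0336 = -1.6339
y_raw = 1.9074 - 0.02*-3.5556 = 1.9785
Step 3: Project onto [-3, 1].
x_proj = clip(-1.6339) = -1.6339
y_proj = clip(1.9785) = 1.0
Step 4: Evaluate f.
f(-1.6339, 1.0) = 32.2328


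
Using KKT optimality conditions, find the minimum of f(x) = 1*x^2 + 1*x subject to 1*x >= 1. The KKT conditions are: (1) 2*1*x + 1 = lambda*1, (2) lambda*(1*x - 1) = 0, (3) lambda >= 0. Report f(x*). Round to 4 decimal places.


Step 1: Try lambda = 0 (constraint inactive).
x_unc = -1/(2*1) = -0.5
Check: 1*-0.5 = -0.5 < 1 -- violated!
Step 2: Constraint must be active: 1*x = 1
x* = 1/1 = 1.0
lambda = (2*1*1.0 + 1)/1 = 3.0
Step 3: Compute optimal value.
f(x*) = 1*1.0^2 + 1*1.0 = 2.0


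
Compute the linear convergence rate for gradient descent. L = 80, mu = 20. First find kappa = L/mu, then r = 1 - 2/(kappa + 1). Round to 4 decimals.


Step 1: Compute the condition number.
kappa = L/mu = 80/20 = 4.0
Step 2: Compute the convergence rate.
r = 1 - 2/(kappa + 1) = 1 - 2*mu/(L + mu) = (L - mu)/(L + mu) = 60/100 = 0.6


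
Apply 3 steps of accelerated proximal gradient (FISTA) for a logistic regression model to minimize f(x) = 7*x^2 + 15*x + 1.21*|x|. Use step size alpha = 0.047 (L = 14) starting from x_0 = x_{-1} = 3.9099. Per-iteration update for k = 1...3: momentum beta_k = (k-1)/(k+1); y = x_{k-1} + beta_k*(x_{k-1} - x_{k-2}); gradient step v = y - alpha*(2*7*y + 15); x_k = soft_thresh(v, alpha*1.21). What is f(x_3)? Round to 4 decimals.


FISTA on f(x) = 7*x^2 + 15*x + 1.21*|x|
L = 14, alpha = 0.047
Iteration 1: beta = 0.0, y = 3.9099 + 0.0*(3.9099 - 3.9099) = 3.9099
  grad(y) = 69.7386, v = y - alpha*grad = 0.6322
  prox(v) = soft_thresh(0.6322, 0.0569) = 0.5753
Iteration 2: beta = 0.3333, y = 0.5753 + 0.3333*(0.5753 - 3.9099) = -0.5362
  grad(y) = 7.493, v = y - alpha*grad = -0.8884
  prox(v) = soft_thresh(-0.8884, 0.0569) = -0.8315
Iteration 3: beta = 0.5, y = -0.8315 + 0.5*(-0.8315 - 0.5753) = -1.5349
  grad(y) = -6.489, v = y - alpha*grad = -1.2299
  prox(v) = soft_thresh(-1.2299, 0.0569) = -1.1731
f(x_3) = 7*(-1.1731)^2 + 15*(-1.1731) + 1.21*|-1.1731| = -6.544


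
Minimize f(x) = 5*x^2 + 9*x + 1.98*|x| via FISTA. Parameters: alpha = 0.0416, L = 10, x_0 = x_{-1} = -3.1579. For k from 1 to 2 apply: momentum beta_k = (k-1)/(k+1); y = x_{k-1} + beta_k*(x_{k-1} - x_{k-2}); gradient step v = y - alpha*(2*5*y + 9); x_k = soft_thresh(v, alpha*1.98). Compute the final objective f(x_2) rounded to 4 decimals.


FISTA on f(x) = 5*x^2 + 9*x + 1.98*|x|
L = 10, alpha = 0.0416
Iteration 1: beta = 0.0, y = -3.1579 + 0.0*(-3.1579 + 3.1579) = -3.1579
  grad(y) = -22.579, v = y - alpha*grad = -2.2186
  prox(v) = soft_thresh(-2.2186, 0.0824) = -2.1362
Iteration 2: beta = 0.3333, y = -2.1362 + 0.3333*(-2.1362 + 3.1579) = -1.7957
  grad(y) = -8.9569, v = y - alpha*grad = -1.4231
  prox(v) = soft_thresh(-1.4231, 0.0824) = -1.3407
f(x_2) = 5*(-1.3407)^2 + 9*(-1.3407) + 1.98*|-1.3407| = -0.4242


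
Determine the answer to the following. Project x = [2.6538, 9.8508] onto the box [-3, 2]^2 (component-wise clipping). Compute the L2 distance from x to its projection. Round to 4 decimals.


Project each component onto [-3, 2].
clip(2.6538) = 2.0, clip(9.8508) = 2.0
Projection = [2.0, 2.0]
Squared diffs: [0.4275, 61.6351]
Distance = sqrt(62.0626) = 7.878


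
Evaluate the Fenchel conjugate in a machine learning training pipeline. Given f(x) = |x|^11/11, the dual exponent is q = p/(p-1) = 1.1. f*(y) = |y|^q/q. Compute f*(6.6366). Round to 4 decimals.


The conjugate exponent q satisfies 1/p + 1/q = 1.
p = 11, so q = 11/(11 - 1) = 1.1
|y|^q = 6.6366^1.1 = 8.0194
f*(6.6366) = 8.0194 / 1.1 = 7.2903


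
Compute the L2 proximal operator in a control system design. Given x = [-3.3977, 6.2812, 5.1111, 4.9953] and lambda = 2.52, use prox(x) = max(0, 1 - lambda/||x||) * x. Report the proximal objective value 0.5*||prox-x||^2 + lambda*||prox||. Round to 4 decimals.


Step 1: Compute ||x||.
||x|| = 10.1032
Step 2: Compute scaling factor.
scale = max(0, 1 - 2.52/10.1032) = 0.7506
Step 3: prox(x) = [-2.5502, 4.7145, 3.8363, 3.7493]
||prox(x)|| = 7.5832
Step 4: Proximal objective.
0.5*||prox-x||^2 = 3.1752
lambda*||prox|| = 19.1097
Total = 22.2848


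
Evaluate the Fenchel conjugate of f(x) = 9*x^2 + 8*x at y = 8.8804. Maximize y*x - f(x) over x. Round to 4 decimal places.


f*(y) = sup_x {y*x - a*x^2 - b*x} = sup_x {(y-b)*x - a*x^2}
FOC: (y - b) - 2a*x = 0 => x* = (y - b)/(2a)
x* = (8.8804 - 8)/(2*9) = 0.0489
f*(8.8804) = (y-b)^2/(4a) = (8.8804 - 8)^2/(4*9)
= 0.7751/36 = 0.0215


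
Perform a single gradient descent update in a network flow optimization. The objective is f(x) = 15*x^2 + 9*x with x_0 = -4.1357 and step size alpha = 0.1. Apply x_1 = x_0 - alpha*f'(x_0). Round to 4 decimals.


We compute the gradient at x_0 and apply the update.
f'(x) = 30*x + 9
f'(-4.1357) = 30*-4.1357 + 9 = -115.071
x_1 = -4.1357 - 0.1*-115.071 = 7.3714


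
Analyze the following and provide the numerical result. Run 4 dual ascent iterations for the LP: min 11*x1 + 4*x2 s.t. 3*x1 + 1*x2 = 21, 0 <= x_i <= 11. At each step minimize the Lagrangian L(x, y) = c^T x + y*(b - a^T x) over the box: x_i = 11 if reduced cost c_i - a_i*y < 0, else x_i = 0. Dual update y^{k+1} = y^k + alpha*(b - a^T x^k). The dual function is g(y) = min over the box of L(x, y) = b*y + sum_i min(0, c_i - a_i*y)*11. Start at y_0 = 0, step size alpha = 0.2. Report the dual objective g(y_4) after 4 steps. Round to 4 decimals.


Dual ascent for LP: min 11*x1 + 4*x2, 3*x1 + 1*x2 = 21, 0 <= x_i <= 11
Step 1: y^k = 0.0, reduced costs: (11.0, 4.0)
  x^k = (0.0, 0.0), subgradient = b - a^T x = 21.0
  y^{k+1} = 0.0 + 0.2*21.0 = 4.2
Step 2: y^k = 4.2, reduced costs: (-1.6, -0.2)
  x^k = (11.0, 11.0), subgradient = b - a^T x = -23.0
  y^{k+1} = 4.2 + 0.2*-23.0 = -0.4
Step 3: y^k = -0.4, reduced costs: (12.2, 4.4)
  x^k = (0.0, 0.0), subgradient = b - a^T x = 21.0
  y^{k+1} = -0.4 + 0.2*21.0 = 3.8
Step 4: y^k = 3.8, reduced costs: (-0.4, 0.2)
  x^k = (11.0, 0.0), subgradient = b - a^T x = -12.0
  y^{k+1} = 3.8 + 0.2*-12.0 = 1.4
Dual objective at y_4 = 1.4: reduced costs (6.8, 2.6), box minimizer x = (0.0, 0.0)
g(y_4) = b*y + (c1 - a1*y)*x1 + (c2 - a2*y)*x2 = 21*1.4 + 6.8*0.0 + 2.6*0.0 = 29.4 + 0.0 + 0.0 = 29.4


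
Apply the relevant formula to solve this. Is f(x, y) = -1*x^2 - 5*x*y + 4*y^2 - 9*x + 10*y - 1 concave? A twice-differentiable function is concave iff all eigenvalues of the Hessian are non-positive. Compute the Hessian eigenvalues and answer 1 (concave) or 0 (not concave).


The Hessian of f(x,y) = -1*x^2 - 5*x*y + 4*y^2 - 9*x + 10*y - 1 is:
H = [[-2, -5], [-5, 8]]
Trace = -2 + 8 = 6
Determinant = -2*8 - (-5)^2 = -41
Discriminant = (6)^2 - 4*-41 = 200.0
Eigenvalues: lambda_1 = -4.0711, lambda_2 = 10.0711
The function is not concave.

0


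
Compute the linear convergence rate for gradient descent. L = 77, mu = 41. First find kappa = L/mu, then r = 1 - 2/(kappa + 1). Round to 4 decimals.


Step 1: Compute the condition number.
kappa = L/mu = 77/41 = 1.878
Step 2: Compute the convergence rate.
r = 1 - 2/(kappa + 1) = 1 - 2*mu/(L + mu) = (L - mu)/(L + mu) = 36/118 = 0.3051


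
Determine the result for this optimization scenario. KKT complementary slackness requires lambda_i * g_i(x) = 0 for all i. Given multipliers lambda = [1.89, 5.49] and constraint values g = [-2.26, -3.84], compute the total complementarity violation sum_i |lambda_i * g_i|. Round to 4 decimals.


KKT complementary slackness check:
lambda_1 * g_1 = 1.89 * -2.26 = -4.2714
lambda_2 * g_2 = 5.49 * -3.84 = -21.0816
Total violation = 4.2714 + 21.0816 = 25.353


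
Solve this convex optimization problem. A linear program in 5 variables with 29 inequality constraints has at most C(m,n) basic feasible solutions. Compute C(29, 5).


Each vertex corresponds to some choice of n active constraints out of m, so the number of vertices is at most C(m, n) = m! / (n!(m-n)!).
m = 29, n = 5
Numerator: 29 * 28 * 27 * 26 * 25
Denominator: 5! = 120
C(29, 5) = 118755


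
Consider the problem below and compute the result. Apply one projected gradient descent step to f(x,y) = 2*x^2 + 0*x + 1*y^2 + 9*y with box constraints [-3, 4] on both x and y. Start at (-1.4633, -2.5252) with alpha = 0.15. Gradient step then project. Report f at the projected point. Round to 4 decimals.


Step 1: Compute gradient at (-1.4633, -2.5252).
grad_x = 2*2*-1.4633 + 0 = -5.8532
grad_y = 2*1*-2.5252 + 9 = 3.9496
Step 2: Gradient step.
x_raw = -1.4633 - 0.15*-5.8532 = -0.5853
y_raw = -2.5252 - 0.15*3.9496 = -3.1176
Step 3: Project onto [-3, 4].
x_proj = clip(-0.5853) = -0.5853
y_proj = clip(-3.1176) = -3.0
Step 4: Evaluate f.
f(-0.5853, -3.0) = -17.3148


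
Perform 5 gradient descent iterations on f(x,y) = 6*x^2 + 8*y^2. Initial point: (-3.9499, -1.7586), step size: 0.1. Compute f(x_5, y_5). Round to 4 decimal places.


Gradient descent on f(x,y) = 6*x^2 + 8*y^2.
Starting point: (-3.9499, -1.7586), alpha = 0.1
Step 1: grad_x = 2*6*-3.9499 = -47.3988, grad_y = 2*8*-1.7586 = -28.1376
  x_1 = -3.9499 - 0.1*-47.3988 = 0.79
  y_1 = -1.7586 - 0.1*-28.1376 = 1.0552
Step 2: grad_x = 2*6*0.79 = 9.4798, grad_y = 2*8*1.0552 = 16.8826
  x_2 = 0.79 - 0.1*9.4798 = -0.158
  y_2 = 1.0552 - 0.1*16.8826 = -0.6331
Step 3: grad_x = 2*6*-0.158 = -1.896, grad_y = 2*8*-0.6331 = -10.1295
  x_3 = -0.158 - 0.1*-1.896 = 0.0316
  y_3 = -0.6331 - 0.1*-10.1295 = 0.3799
Step 4: grad_x = 2*6*0.0316 = 0.3792, grad_y = 2*8*0.3799 = 6.0777
  x_4 = 0.0316 - 0.1*0.3792 = -0.0063
  y_4 = 0.3799 - 0.1*6.0777 = -0.2279
Step 5: grad_x = 2*6*-0.0063 = -0.0758, grad_y = 2*8*-0.2279 = -3.6466
  x_5 = -0.0063 - 0.1*-0.0758 = 0.0013
  y_5 = -0.2279 - 0.1*-3.6466 = 0.1367
f(0.0013, 0.1367) = 6*0.0013^2 + 8*0.1367^2 = 0.1496


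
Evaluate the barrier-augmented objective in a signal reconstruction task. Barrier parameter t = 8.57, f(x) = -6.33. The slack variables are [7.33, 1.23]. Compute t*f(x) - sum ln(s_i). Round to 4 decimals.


Step 1: Compute log-barrier.
ln values: [1.992, 0.207]
phi = -(1.992 + 0.207) = -2.199
Step 2: Compute augmented objective.
t*f(x) = 8.57*-6.33 = -54.2481
Total = -54.2481 - 2.199 = -56.4471


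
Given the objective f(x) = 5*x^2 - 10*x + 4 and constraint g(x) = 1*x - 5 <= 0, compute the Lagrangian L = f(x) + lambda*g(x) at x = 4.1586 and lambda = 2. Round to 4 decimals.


Step 1: Evaluate f(x).
f(4.1586) = 5*4.1586^2 - 10*4.1586 + 4 = 48.8838
Step 2: Evaluate g(x).
g(4.1586) = 1*4.1586 - 5 = -0.8414
Step 3: Compute Lagrangian.
L = 48.8838 + 2*-0.8414 = 47.201


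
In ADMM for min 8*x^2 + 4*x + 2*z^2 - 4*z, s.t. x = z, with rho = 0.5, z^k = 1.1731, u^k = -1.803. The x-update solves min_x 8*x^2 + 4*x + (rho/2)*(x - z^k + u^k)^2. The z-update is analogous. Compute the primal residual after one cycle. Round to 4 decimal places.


ADMM iteration with rho = 0.5, z^k = 1.1731, u^k = -1.803
Step 1: x-update.
Minimize 8*x^2 + 4*x + (0.5/2)*(x - 1.1731 - 1.803)^2
FOC: (2*8 + 0.5)*x = -4 + 0.5*(1.1731 + 1.803)
x^{k+1} = -0.1522
Step 2: z-update.
Minimize 2*z^2 - 4*z + (0.5/2)*(-0.1522 - z - 1.803)^2
FOC: (2*2 + 0.5)*z = 4 + 0.5*(-0.1522 - 1.803)
z^{k+1} = 0.6716
Step 3: u-update.
u^{k+1} = -1.803 - 0.1522 - 0.6716 = -2.6269
Step 4: Primal residual = |-0.1522 - 0.6716| = 0.8239


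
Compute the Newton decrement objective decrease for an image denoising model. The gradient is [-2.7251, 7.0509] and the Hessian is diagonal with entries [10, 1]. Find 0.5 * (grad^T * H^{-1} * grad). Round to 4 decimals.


Step 1: H is diagonal, so H^(-1) * g = [-0.2725, 7.0509].
Step 2: g^T H^(-1) g = sum_i g_i^2 / H_ii
  = (-2.7251)^2/10 + (7.0509)^2/1
  = 0.7426 + 49.7152 = 50.4578
Step 3: Objective decrease = 0.5 * g^T H^(-1) g = 25.2289


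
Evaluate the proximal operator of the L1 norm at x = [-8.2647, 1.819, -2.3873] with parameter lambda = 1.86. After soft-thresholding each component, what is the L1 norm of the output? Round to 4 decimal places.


Soft-thresholding with lambda = 1.86:
prox(-8.2647) = sign(-8.2647)*max(|-8.2647| - 1.86, 0) = -6.4047
prox(1.819) = sign(1.819)*max(|1.819| - 1.86, 0) = 0.0
prox(-2.3873) = sign(-2.3873)*max(|-2.3873| - 1.86, 0) = -0.5273
prox(x) = [-6.4047, 0.0, -0.5273]
||prox(x)||_1 = 6.4047 + 0.0 + 0.5273 = 6.932


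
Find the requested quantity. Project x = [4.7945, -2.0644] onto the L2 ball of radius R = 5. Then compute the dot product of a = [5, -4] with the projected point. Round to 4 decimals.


Step 1: Compute ||x|| (intermediates to 6 decimals).
||x|| = sqrt(4.7945^2 + (-2.0644)^2) = 5.220055
Step 2: Project.
Since ||x|| > R, scale = R/||x|| = 5/5.220055 = 0.957844, proj(x) = scale * x
proj(x) = [4.592383, -1.977373]
Step 3: Dot product.
a^T * proj(x) = 5*4.592383 - 4*(-1.977373) = 30.8714


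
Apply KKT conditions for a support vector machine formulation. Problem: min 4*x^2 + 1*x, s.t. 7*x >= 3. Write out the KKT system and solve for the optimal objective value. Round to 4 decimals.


Step 1: Try lambda = 0 (constraint inactive).
x_unc = -1/(2*4) = -0.125
Check: 7*-0.125 = -0.875 < 3 -- violated!
Step 2: Constraint must be active: 7*x = 3
x* = 3/7 = 0.4286 (rounded; the exact value 3/7 is used below)
lambda = (2*4*(3/7) + 1)/7 = 0.6327
Step 3: Compute optimal value.
f(x*) = 4*(3/7)^2 + 1*(3/7) = 1.1633


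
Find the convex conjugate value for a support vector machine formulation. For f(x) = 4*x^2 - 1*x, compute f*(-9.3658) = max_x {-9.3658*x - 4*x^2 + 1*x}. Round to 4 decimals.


f*(y) = sup_x {y*x - a*x^2 - b*x} = sup_x {(y-b)*x - a*x^2}
FOC: (y - b) - 2a*x = 0 => x* = (y - b)/(2a)
x* = (-9.3658 + 1)/(2*4) = -1.0457
f*(-9.3658) = (y-b)^2/(4a) = (-9.3658 + 1)^2/(4*4)
= 69.9866/16 = 4.3742


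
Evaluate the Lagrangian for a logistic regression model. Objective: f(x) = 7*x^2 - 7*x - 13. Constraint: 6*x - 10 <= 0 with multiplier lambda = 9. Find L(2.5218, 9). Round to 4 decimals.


Step 1: Evaluate f(x).
f(2.5218) = 7*2.5218^2 - 7*2.5218 - 13 = 13.8637
Step 2: Evaluate g(x).
g(2.5218) = 6*2.5218 - 10 = 5.1308
Step 3: Compute Lagrangian.
L = 13.8637 + 9*5.1308 = 60.0409


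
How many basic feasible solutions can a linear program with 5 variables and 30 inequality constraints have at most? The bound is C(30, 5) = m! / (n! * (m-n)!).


Each vertex corresponds to some choice of n active constraints out of m, so the number of vertices is at most C(m, n) = m! / (n!(m-n)!).
m = 30, n = 5
Numerator: 30 * 29 * 28 * 27 * 26
Denominator: 5! = 120
C(30, 5) = 142506


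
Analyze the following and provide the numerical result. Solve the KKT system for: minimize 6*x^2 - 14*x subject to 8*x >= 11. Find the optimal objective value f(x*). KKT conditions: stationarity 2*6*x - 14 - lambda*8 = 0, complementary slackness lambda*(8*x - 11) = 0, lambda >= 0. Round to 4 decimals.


Step 1: Try lambda = 0 (constraint inactive).
x_unc = 14/(2*6) = 1.1667
Check: 8*1.1667 = 9.3336 < 11 -- violated!
Step 2: Constraint must be active: 8*x = 11
x* = 11/8 = 1.375
lambda = (2*6*1.375 - 14)/8 = 0.3125
Step 3: Compute optimal value.
f(x*) = 6*1.375^2 - 14*1.375 = -7.9063


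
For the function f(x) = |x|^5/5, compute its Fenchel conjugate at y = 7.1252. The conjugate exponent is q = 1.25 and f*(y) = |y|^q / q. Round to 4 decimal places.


The conjugate exponent q satisfies 1/p + 1/q = 1.
p = 5, so q = 5/(5 - 1) = 1.25
|y|^q = 7.1252^1.25 = 11.6412
f*(7.1252) = 11.6412 / 1.25 = 9.3129


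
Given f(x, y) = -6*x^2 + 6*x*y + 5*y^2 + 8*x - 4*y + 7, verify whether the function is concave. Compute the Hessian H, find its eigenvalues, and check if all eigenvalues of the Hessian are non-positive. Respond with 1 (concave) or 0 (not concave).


The Hessian of f(x,y) = -6*x^2 + 6*x*y + 5*y^2 + 8*x - 4*y + 7 is:
H = [[-12, 6], [6, 10]]
Trace = -12 + 10 = -2
Determinant = -12*10 - (6)^2 = -156
Discriminant = (-2)^2 - 4*-156 = 628.0
Eigenvalues: lambda_1 = -13.53, lambda_2 = 11.53
The function is not concave.

0


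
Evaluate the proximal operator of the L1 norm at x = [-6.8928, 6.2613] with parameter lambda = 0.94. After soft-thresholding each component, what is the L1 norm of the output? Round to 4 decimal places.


Soft-thresholding with lambda = 0.94:
prox(-6.8928) = sign(-6.8928)*max(|-6.8928| - 0.94, 0) = -5.9528
prox(6.2613) = sign(6.2613)*max(|6.2613| - 0.94, 0) = 5.3213
prox(x) = [-5.9528, 5.3213]
||prox(x)||_1 = 5.9528 + 5.3213 = 11.2741


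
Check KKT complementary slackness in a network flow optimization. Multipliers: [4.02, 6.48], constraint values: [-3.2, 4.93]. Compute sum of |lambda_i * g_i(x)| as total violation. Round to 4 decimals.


KKT complementary slackness check:
lambda_1 * g_1 = 4.02 * -3.2 = -12.864
lambda_2 * g_2 = 6.48 * 4.93 = 31.9464
Total violation = 12.864 + 31.9464 = 44.8104


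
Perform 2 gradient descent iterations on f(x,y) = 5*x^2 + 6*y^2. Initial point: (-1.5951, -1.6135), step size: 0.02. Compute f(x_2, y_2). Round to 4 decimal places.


Gradient descent on f(x,y) = 5*x^2 + 6*y^2.
Starting point: (-1.5951, -1.6135), alpha = 0.02
Step 1: grad_x = 2*5*-1.5951 = -15.951, grad_y = 2*6*-1.6135 = -19.362
  x_1 = -1.5951 - 0.02*-15.951 = -1.2761
  y_1 = -1.6135 - 0.02*-19.362 = -1.2263
Step 2: grad_x = 2*5*-1.2761 = -12.7608, grad_y = 2*6*-1.2263 = -14.7151
  x_2 = -1.2761 - 0.02*-12.7608 = -1.0209
  y_2 = -1.2263 - 0.02*-14.7151 = -0.932
f(-1.0209, -0.932) = 5*(-1.0209)^2 + 6*(-0.932)^2 = 10.4221


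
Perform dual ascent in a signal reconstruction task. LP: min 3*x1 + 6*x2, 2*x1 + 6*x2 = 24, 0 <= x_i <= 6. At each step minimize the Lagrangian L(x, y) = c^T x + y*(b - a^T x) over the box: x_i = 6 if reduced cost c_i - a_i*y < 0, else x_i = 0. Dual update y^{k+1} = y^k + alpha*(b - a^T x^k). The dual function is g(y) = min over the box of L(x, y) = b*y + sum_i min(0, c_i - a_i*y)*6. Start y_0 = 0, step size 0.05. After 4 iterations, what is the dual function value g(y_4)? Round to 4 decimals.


Dual ascent for LP: min 3*x1 + 6*x2, 2*x1 + 6*x2 = 24, 0 <= x_i <= 6
Step 1: y^k = 0.0, reduced costs: (3.0, 6.0)
  x^k = (0.0, 0.0), subgradient = b - a^T x = 24.0
  y^{k+1} = 0.0 + 0.05*24.0 = 1.2
Step 2: y^k = 1.2, reduced costs: (0.6, -1.2)
  x^k = (0.0, 6.0), subgradient = b - a^T x = -12.0
  y^{k+1} = 1.2 + 0.05*-12.0 = 0.6
Step 3: y^k = 0.6, reduced costs: (1.8, 2.4)
  x^k = (0.0, 0.0), subgradient = b - a^T x = 24.0
  y^{k+1} = 0.6 + 0.05*24.0 = 1.8
Step 4: y^k = 1.8, reduced costs: (-0.6, -4.8)
  x^k = (6.0, 6.0), subgradient = b - a^T x = -24.0
  y^{k+1} = 1.8 + 0.05*-24.0 = 0.6
Dual objective at y_4 = 0.6: reduced costs (1.8, 2.4), box minimizer x = (0.0, 0.0)
g(y_4) = b*y + (c1 - a1*y)*x1 + (c2 - a2*y)*x2 = 24*0.6 + 1.8*0.0 + 2.4*0.0 = 14.4 + 0.0 + 0.0 = 14.4


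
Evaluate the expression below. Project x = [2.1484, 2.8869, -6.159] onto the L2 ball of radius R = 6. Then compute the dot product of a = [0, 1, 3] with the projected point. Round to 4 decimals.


Step 1: Compute ||x|| (intermediates to 6 decimals).
||x|| = sqrt(2.1484^2 + 2.8869^2 + (-6.159)^2) = 7.133239
Step 2: Project.
Since ||x|| > R, scale = R/||x|| = 6/7.133239 = 0.841133, proj(x) = scale * x
proj(x) = [1.80709, 2.428267, -5.180538]
Step 3: Dot product.
a^T * proj(x) = 0*1.80709 + 1*2.428267 + 3*(-5.180538) = -13.1133


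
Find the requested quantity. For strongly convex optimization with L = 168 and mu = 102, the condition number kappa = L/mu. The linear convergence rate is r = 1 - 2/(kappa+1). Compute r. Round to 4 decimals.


Step 1: Compute the condition number.
kappa = L/mu = 168/102 = 1.6471
Step 2: Compute the convergence rate.
r = 1 - 2/(kappa + 1) = 1 - 2*mu/(L + mu) = (L - mu)/(L + mu) = 66/270 = 0.2444


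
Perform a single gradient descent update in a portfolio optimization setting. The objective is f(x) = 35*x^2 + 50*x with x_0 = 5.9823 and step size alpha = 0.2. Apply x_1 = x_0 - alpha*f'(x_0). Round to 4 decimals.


We compute the gradient at x_0 and apply the update.
f'(x) = 70*x + 50
f'(5.9823) = 70*5.9823 + 50 = 468.761
x_1 = 5.9823 - 0.2*468.761 = -87.7699


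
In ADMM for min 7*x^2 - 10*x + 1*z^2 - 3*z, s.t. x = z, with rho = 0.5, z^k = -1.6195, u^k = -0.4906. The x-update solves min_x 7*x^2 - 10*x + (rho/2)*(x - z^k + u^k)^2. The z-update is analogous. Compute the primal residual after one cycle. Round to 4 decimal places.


ADMM iteration with rho = 0.5, z^k = -1.6195, u^k = -0.4906
Step 1: x-update.
Minimize 7*x^2 - 10*x + (0.5/2)*(x + 1.6195 - 0.4906)^2
FOC: (2*7 + 0.5)*x = 10 + 0.5*(-1.6195 + 0.4906)
x^{k+1} = 0.6507
Step 2: z-update.
Minimize 1*z^2 - 3*z + (0.5/2)*(0.6507 - z - 0.4906)^2
FOC: (2*1 + 0.5)*z = 3 + 0.5*(0.6507 - 0.4906)
z^{k+1} = 1.232
Step 3: u-update.
u^{k+1} = -0.4906 + 0.6507 - 1.232 = -1.0719
Step 4: Primal residual = |0.6507 - 1.232| = 0.5813


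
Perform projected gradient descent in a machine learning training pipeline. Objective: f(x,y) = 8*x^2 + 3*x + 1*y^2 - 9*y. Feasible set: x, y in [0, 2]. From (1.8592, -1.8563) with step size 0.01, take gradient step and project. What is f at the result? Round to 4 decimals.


Step 1: Compute gradient at (1.8592, -1.8563).
grad_x = 2*8*1.8592 + 3 = 32.7472
grad_y = 2*1*-1.8563 - 9 = -12.7126
Step 2: Gradient step.
x_raw = 1.8592 - 0.01*32.7472 = 1.5317
y_raw = -1.8563 - 0.01*-12.7126 = -1.7292
Step 3: Project onto [0, 2].
x_proj = clip(1.5317) = 1.5317
y_proj = clip(-1.7292) = 0.0
Step 4: Evaluate f.
f(1.5317, 0.0) = 23.3647


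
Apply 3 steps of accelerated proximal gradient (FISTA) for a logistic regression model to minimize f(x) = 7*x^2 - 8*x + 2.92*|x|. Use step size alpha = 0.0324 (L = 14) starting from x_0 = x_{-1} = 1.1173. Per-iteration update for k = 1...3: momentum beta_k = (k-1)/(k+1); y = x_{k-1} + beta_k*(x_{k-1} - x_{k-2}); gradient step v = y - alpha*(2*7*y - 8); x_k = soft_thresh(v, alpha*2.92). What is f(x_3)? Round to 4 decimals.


FISTA on f(x) = 7*x^2 - 8*x + 2.92*|x|
L = 14, alpha = 0.0324
Iteration 1: beta = 0.0, y = 1.1173 + 0.0*(1.1173 - 1.1173) = 1.1173
  grad(y) = 7.6422, v = y - alpha*grad = 0.8697
  prox(v) = soft_thresh(0.8697, 0.0946) = 0.7751
Iteration 2: beta = 0.3333, y = 0.7751 + 0.3333*(0.7751 - 1.1173) = 0.661
  grad(y) = 1.2542, v = y - alpha*grad = 0.6204
  prox(v) = soft_thresh(0.6204, 0.0946) = 0.5258
Iteration 3: beta = 0.5, y = 0.5258 + 0.5*(0.5258 - 0.7751) = 0.4011
  grad(y) = -2.3844, v = y - alpha*grad = 0.4784
  prox(v) = soft_thresh(0.4784, 0.0946) = 0.3838
f(x_3) = 7*0.3838^2 - 8*0.3838 + 2.92*|0.3838| = -0.9186


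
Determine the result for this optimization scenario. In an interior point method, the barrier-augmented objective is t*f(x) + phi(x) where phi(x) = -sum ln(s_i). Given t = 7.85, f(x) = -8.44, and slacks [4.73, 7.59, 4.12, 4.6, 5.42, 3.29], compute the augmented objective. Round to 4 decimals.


Step 1: Compute log-barrier.
ln values: [1.5539, 2.0268, 1.4159, 1.5261, 1.6901, 1.1909]
phi = -(1.5539 + 2.0268 + 1.4159 + 1.5261 + 1.6901 + 1.1909) = -9.4036
Step 2: Compute augmented objective.
t*f(x) = 7.85*-8.44 = -66.254
Total = -66.254 - 9.4036 = -75.6576


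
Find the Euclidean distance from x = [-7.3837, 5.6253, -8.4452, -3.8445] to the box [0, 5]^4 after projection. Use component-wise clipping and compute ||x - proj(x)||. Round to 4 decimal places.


Project each component onto [0, 5].
clip(-7.3837) = 0.0, clip(5.6253) = 5.0, clip(-8.4452) = 0.0, clip(-3.8445) = 0.0
Projection = [0.0, 5.0, 0.0, 0.0]
Squared diffs: [54.519, 0.391, 71.3214, 14.7802]
Distance = sqrt(141.0116) = 11.8748


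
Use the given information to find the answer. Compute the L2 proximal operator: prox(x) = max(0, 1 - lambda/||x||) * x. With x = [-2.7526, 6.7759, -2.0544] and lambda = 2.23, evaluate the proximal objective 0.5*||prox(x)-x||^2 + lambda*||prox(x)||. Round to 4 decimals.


Step 1: Compute ||x||.
||x|| = 7.5967
Step 2: Compute scaling factor.
scale = max(0, 1 - 2.23/7.5967) = 0.7065
Step 3: prox(x) = [-1.9446, 4.7869, -1.4513]
||prox(x)|| = 5.3667
Step 4: Proximal objective.
0.5*||prox-x||^2 = 2.4865
lambda*||prox|| = 11.9677
Total = 14.4542


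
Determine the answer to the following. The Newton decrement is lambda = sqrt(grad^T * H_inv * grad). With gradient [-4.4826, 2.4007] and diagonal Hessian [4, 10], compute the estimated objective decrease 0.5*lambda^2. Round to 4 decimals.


Step 1: H is diagonal, so H^(-1) * g = [-1.1207, 0.2401].
Step 2: g^T H^(-1) g = sum_i g_i^2 / H_ii
  = (-4.4826)^2/4 + (2.4007)^2/10
  = 5.0234 + 0.5763 = 5.5998
Step 3: Objective decrease = 0.5 * g^T H^(-1) g = 2.7999


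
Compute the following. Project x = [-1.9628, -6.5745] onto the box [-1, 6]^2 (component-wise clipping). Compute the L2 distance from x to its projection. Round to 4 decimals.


Project each component onto [-1, 6].
clip(-1.9628) = -1.0, clip(-6.5745) = -1.0
Projection = [-1.0, -1.0]
Squared diffs: [0.927, 31.0751]
Distance = sqrt(32.0021) = 5.657


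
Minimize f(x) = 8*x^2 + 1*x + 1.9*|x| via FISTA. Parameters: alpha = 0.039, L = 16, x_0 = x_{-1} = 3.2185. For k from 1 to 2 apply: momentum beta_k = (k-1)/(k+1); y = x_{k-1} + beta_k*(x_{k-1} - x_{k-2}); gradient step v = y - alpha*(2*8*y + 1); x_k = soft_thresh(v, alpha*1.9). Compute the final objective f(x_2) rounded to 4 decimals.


FISTA on f(x) = 8*x^2 + 1*x + 1.9*|x|
L = 16, alpha = 0.039
Iteration 1: beta = 0.0, y = 3.2185 + 0.0*(3.2185 - 3.2185) = 3.2185
  grad(y) = 52.496, v = y - alpha*grad = 1.1712
  prox(v) = soft_thresh(1.1712, 0.0741) = 1.0971
Iteration 2: beta = 0.3333, y = 1.0971 + 0.3333*(1.0971 - 3.2185) = 0.3899
  grad(y) = 7.2385, v = y - alpha*grad = 0.1076
  prox(v) = soft_thresh(0.1076, 0.0741) = 0.0335
f(x_2) = 8*0.0335^2 + 1*0.0335 + 1.9*|0.0335| = 0.1061


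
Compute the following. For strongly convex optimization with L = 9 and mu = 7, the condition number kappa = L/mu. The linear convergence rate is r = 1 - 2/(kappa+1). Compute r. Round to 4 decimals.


Step 1: Compute the condition number.
kappa = L/mu = 9/7 = 1.2857
Step 2: Compute the convergence rate.
r = 1 - 2/(kappa + 1) = 1 - 2*mu/(L + mu) = (L - mu)/(L + mu) = 2/16 = 0.125


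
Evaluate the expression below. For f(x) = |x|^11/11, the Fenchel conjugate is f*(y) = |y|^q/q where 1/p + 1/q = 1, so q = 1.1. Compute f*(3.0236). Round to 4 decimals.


The conjugate exponent q satisfies 1/p + 1/q = 1.
p = 11, so q = 11/(11 - 1) = 1.1
|y|^q = 3.0236^1.1 = 3.3774
f*(3.0236) = 3.3774 / 1.1 = 3.0703


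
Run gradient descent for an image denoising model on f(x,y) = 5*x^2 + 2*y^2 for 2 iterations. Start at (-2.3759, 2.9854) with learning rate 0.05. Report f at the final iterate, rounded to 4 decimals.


Gradient descent on f(x,y) = 5*x^2 + 2*y^2.
Starting point: (-2.3759, 2.9854), alpha = 0.05
Step 1: grad_x = 2*5*-2.3759 = -23.759, grad_y = 2*2*2.9854 = 11.9416
  x_1 = -2.3759 - 0.05*-23.759 = -1.188
  y_1 = 2.9854 - 0.05*11.9416 = 2.3883
Step 2: grad_x = 2*5*-1.188 = -11.8795, grad_y = 2*2*2.3883 = 9.5533
  x_2 = -1.188 - 0.05*-11.8795 = -0.594
  y_2 = 2.3883 - 0.05*9.5533 = 1.9107
f(-0.594, 1.9107) = 5*(-0.594)^2 + 2*1.9107^2 = 9.0652


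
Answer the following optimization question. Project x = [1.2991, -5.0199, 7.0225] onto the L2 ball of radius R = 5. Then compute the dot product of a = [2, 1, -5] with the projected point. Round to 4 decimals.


Step 1: Compute ||x|| (intermediates to 6 decimals).
||x|| = sqrt(1.2991^2 + (-5.0199)^2 + 7.0225^2) = 8.729408
Step 2: Project.
Since ||x|| > R, scale = R/||x|| = 5/8.729408 = 0.572777, proj(x) = scale * x
proj(x) = [0.744095, -2.875283, 4.022326]
Step 3: Dot product.
a^T * proj(x) = 2*0.744095 + 1*(-2.875283) - 5*4.022326 = -21.4987


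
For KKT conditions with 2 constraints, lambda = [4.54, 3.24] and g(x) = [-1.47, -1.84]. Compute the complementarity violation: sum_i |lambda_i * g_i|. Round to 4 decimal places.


KKT complementary slackness check:
lambda_1 * g_1 = 4.54 * -1.47 = -6.6738
lambda_2 * g_2 = 3.24 * -1.84 = -5.9616
Total violation = 6.6738 + 5.9616 = 12.6354


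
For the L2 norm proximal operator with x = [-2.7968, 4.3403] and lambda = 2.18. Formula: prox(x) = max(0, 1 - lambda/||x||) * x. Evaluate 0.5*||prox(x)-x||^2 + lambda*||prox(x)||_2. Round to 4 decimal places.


Step 1: Compute ||x||.
||x|| = 5.1634
Step 2: Compute scaling factor.
scale = max(0, 1 - 2.18/5.1634) = 0.5778
Step 3: prox(x) = [-1.616, 2.5078]
||prox(x)|| = 2.9834
Step 4: Proximal objective.
0.5*||prox-x||^2 = 2.3762
lambda*||prox|| = 6.5038
Total = 8.8799
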